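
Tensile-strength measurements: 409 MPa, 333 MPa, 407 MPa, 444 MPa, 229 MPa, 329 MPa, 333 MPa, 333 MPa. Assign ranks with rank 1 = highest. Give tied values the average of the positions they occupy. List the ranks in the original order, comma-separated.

Sorted (descending): 444, 409, 407, 333, 333, 333, 329, 229
The 3 values of 333 occupy positions 4–6 → average rank 5.

2, 5, 3, 1, 8, 7, 5, 5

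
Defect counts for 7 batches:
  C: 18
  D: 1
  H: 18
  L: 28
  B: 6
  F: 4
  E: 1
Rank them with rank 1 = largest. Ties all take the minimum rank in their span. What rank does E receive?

Sorted (descending): 28, 18, 18, 6, 4, 1, 1
The 2 values of 18 occupy positions 2–3 → each gets rank 2.
The 2 values of 1 occupy positions 6–7 → each gets rank 6.
E has value 1 → rank 6.

6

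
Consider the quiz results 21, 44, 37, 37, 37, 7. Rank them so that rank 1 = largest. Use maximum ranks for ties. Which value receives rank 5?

Sorted (descending): 44, 37, 37, 37, 21, 7
The 3 values of 37 occupy positions 2–4 → each gets rank 4.
Rank 5 → value 21.

21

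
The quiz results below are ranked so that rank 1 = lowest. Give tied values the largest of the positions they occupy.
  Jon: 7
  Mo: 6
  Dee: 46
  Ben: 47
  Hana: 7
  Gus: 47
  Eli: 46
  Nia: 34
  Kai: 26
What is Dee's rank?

Sorted (ascending): 6, 7, 7, 26, 34, 46, 46, 47, 47
The 2 values of 7 occupy positions 2–3 → each gets rank 3.
The 2 values of 46 occupy positions 6–7 → each gets rank 7.
The 2 values of 47 occupy positions 8–9 → each gets rank 9.
Dee has value 46 → rank 7.

7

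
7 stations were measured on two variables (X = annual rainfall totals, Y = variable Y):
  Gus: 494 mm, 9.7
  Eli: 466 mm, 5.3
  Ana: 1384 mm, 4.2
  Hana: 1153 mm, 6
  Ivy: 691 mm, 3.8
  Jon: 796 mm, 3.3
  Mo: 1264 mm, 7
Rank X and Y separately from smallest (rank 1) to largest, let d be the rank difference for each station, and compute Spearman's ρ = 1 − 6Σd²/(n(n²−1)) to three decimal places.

-0.071

Ranks of variable 1: 2, 1, 7, 5, 3, 4, 6
Ranks of variable 2: 7, 4, 3, 5, 2, 1, 6
d = r₁ − r₂: -5, -3, 4, 0, 1, 3, 0
d²: 25, 9, 16, 0, 1, 9, 0; Σd² = 60
ρ = 1 − 6·60/(7·48) = 1 − 360/336 = -0.071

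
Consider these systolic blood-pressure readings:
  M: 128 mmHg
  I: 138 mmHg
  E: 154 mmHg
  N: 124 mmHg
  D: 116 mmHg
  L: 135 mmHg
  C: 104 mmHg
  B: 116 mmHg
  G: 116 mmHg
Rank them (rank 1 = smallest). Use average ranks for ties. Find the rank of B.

3

Sorted (ascending): 104, 116, 116, 116, 124, 128, 135, 138, 154
The 3 values of 116 occupy positions 2–4 → average rank 3.
B has value 116 mmHg → rank 3.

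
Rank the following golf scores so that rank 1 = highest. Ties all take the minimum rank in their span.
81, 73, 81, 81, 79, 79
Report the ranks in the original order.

1, 6, 1, 1, 4, 4

Sorted (descending): 81, 81, 81, 79, 79, 73
The 3 values of 81 occupy positions 1–3 → each gets rank 1.
The 2 values of 79 occupy positions 4–5 → each gets rank 4.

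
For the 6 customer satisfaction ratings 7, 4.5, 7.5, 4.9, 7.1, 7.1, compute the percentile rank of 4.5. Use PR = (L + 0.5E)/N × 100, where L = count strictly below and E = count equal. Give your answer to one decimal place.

N = 6.
Strictly below 4.5: 0. Equal to 4.5: 1.
PR = (0 + 0.5·1)/6 × 100 = 8.3

8.3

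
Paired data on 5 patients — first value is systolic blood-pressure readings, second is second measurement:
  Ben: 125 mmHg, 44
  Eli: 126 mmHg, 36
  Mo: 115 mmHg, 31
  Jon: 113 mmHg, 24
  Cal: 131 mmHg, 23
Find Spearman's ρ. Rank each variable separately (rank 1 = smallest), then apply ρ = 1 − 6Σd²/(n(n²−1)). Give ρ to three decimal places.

Ranks of variable 1: 3, 4, 2, 1, 5
Ranks of variable 2: 5, 4, 3, 2, 1
d = r₁ − r₂: -2, 0, -1, -1, 4
d²: 4, 0, 1, 1, 16; Σd² = 22
ρ = 1 − 6·22/(5·24) = 1 − 132/120 = -0.100

-0.100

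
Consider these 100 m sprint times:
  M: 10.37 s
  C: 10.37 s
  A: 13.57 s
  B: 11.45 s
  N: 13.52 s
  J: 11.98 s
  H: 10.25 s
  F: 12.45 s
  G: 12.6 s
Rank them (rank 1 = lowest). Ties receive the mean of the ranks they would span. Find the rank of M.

2.5

Sorted (ascending): 10.25, 10.37, 10.37, 11.45, 11.98, 12.45, 12.6, 13.52, 13.57
The 2 values of 10.37 occupy positions 2–3 → average rank (2+3)/2 = 2.5.
M has value 10.37 s → rank 2.5.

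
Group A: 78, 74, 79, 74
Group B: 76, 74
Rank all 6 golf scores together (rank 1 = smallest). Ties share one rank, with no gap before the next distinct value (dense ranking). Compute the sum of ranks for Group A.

9

Sorted (ascending): 74, 74, 74, 76, 78, 79
The 3 values of 74 share dense rank 1.
Remaining distinct values take the next consecutive integers.
Group A values → pooled ranks: 78→3, 74→1, 79→4, 74→1
Rank sum = 3 + 1 + 4 + 1 = 9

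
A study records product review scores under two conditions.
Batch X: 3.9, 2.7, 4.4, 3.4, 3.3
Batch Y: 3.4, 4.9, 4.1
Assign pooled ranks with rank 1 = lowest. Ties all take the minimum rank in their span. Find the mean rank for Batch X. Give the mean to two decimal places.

3.60

Sorted (ascending): 2.7, 3.3, 3.4, 3.4, 3.9, 4.1, 4.4, 4.9
The 2 values of 3.4 occupy positions 3–4 → each gets rank 3.
Batch X values → pooled ranks: 3.9→5, 2.7→1, 4.4→7, 3.4→3, 3.3→2
Mean rank = (5 + 1 + 7 + 3 + 2) / 5 = 3.60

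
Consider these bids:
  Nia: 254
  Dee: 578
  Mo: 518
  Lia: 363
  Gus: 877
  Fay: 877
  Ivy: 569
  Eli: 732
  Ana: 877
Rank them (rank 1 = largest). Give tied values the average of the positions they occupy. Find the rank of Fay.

Sorted (descending): 877, 877, 877, 732, 578, 569, 518, 363, 254
The 3 values of 877 occupy positions 1–3 → average rank 2.
Fay has value 877 → rank 2.

2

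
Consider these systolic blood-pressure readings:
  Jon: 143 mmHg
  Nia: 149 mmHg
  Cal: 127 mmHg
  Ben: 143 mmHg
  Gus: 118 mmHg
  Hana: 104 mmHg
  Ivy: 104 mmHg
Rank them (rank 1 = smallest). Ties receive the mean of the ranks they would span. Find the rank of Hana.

Sorted (ascending): 104, 104, 118, 127, 143, 143, 149
The 2 values of 104 occupy positions 1–2 → average rank (1+2)/2 = 1.5.
The 2 values of 143 occupy positions 5–6 → average rank (5+6)/2 = 5.5.
Hana has value 104 mmHg → rank 1.5.

1.5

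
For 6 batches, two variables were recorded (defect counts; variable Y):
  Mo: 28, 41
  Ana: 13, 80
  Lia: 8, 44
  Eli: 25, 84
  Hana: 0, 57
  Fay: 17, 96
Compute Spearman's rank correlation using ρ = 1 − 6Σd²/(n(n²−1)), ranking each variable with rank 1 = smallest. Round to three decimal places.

Ranks of variable 1: 6, 3, 2, 5, 1, 4
Ranks of variable 2: 1, 4, 2, 5, 3, 6
d = r₁ − r₂: 5, -1, 0, 0, -2, -2
d²: 25, 1, 0, 0, 4, 4; Σd² = 34
ρ = 1 − 6·34/(6·35) = 1 − 204/210 = 0.029

0.029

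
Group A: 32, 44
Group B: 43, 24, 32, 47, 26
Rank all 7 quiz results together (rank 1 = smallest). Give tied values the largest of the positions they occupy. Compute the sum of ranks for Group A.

Sorted (ascending): 24, 26, 32, 32, 43, 44, 47
The 2 values of 32 occupy positions 3–4 → each gets rank 4.
Group A values → pooled ranks: 32→4, 44→6
Rank sum = 4 + 6 = 10

10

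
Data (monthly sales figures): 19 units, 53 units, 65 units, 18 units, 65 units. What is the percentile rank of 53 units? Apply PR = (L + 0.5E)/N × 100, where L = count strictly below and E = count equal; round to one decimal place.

50.0

N = 5.
Strictly below 53: 2. Equal to 53: 1.
PR = (2 + 0.5·1)/5 × 100 = 50.0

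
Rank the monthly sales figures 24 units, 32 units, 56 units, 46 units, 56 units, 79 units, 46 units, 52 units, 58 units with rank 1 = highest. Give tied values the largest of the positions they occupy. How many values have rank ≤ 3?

2

Sorted (descending): 79, 58, 56, 56, 52, 46, 46, 32, 24
The 2 values of 56 occupy positions 3–4 → each gets rank 4.
The 2 values of 46 occupy positions 6–7 → each gets rank 7.
Ranks ≤ 3: {1, 2} → 2 values.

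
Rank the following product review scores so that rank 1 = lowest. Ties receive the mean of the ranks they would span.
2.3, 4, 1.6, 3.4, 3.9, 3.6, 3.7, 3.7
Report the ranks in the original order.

Sorted (ascending): 1.6, 2.3, 3.4, 3.6, 3.7, 3.7, 3.9, 4
The 2 values of 3.7 occupy positions 5–6 → average rank (5+6)/2 = 5.5.

2, 8, 1, 3, 7, 4, 5.5, 5.5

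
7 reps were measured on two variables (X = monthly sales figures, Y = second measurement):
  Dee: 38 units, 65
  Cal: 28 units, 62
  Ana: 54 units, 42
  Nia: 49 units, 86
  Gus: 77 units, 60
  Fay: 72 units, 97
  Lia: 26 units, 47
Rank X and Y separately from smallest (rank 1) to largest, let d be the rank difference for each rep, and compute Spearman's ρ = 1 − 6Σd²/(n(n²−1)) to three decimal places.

Ranks of variable 1: 3, 2, 5, 4, 7, 6, 1
Ranks of variable 2: 5, 4, 1, 6, 3, 7, 2
d = r₁ − r₂: -2, -2, 4, -2, 4, -1, -1
d²: 4, 4, 16, 4, 16, 1, 1; Σd² = 46
ρ = 1 − 6·46/(7·48) = 1 − 276/336 = 0.179

0.179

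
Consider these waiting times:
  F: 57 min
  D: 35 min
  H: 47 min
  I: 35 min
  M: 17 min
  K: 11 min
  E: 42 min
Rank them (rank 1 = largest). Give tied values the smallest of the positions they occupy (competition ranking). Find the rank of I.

4

Sorted (descending): 57, 47, 42, 35, 35, 17, 11
The 2 values of 35 occupy positions 4–5 → each gets rank 4.
I has value 35 min → rank 4.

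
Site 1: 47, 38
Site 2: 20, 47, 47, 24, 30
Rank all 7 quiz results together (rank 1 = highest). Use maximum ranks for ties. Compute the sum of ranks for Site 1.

7

Sorted (descending): 47, 47, 47, 38, 30, 24, 20
The 3 values of 47 occupy positions 1–3 → each gets rank 3.
Site 1 values → pooled ranks: 47→3, 38→4
Rank sum = 3 + 4 = 7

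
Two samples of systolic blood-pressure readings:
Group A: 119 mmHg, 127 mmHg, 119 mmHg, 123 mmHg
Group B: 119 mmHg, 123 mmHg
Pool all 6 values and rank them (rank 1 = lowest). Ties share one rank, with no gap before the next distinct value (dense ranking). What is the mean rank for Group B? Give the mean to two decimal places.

Sorted (ascending): 119, 119, 119, 123, 123, 127
The 3 values of 119 share dense rank 1.
The 2 values of 123 share dense rank 2.
Remaining distinct values take the next consecutive integers.
Group B values → pooled ranks: 119→1, 123→2
Mean rank = (1 + 2) / 2 = 1.50

1.50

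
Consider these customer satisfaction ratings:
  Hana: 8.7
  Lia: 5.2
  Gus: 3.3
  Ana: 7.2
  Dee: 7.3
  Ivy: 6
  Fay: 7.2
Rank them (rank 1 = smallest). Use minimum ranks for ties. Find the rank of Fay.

Sorted (ascending): 3.3, 5.2, 6, 7.2, 7.2, 7.3, 8.7
The 2 values of 7.2 occupy positions 4–5 → each gets rank 4.
Fay has value 7.2 → rank 4.

4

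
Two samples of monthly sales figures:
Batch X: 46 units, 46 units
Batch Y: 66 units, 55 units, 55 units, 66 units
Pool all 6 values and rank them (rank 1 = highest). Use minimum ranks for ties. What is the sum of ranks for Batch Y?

8

Sorted (descending): 66, 66, 55, 55, 46, 46
The 2 values of 66 occupy positions 1–2 → each gets rank 1.
The 2 values of 55 occupy positions 3–4 → each gets rank 3.
The 2 values of 46 occupy positions 5–6 → each gets rank 5.
Batch Y values → pooled ranks: 66→1, 55→3, 55→3, 66→1
Rank sum = 1 + 3 + 3 + 1 = 8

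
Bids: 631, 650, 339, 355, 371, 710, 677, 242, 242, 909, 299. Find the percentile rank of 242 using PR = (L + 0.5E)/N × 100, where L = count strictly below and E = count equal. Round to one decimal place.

N = 11.
Strictly below 242: 0. Equal to 242: 2.
PR = (0 + 0.5·2)/11 × 100 = 9.1

9.1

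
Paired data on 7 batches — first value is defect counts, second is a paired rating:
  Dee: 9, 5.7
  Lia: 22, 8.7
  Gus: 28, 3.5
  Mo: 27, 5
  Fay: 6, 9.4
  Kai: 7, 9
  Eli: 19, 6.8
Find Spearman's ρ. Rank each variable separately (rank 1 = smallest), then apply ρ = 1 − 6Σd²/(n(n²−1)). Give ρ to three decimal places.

Ranks of variable 1: 3, 5, 7, 6, 1, 2, 4
Ranks of variable 2: 3, 5, 1, 2, 7, 6, 4
d = r₁ − r₂: 0, 0, 6, 4, -6, -4, 0
d²: 0, 0, 36, 16, 36, 16, 0; Σd² = 104
ρ = 1 − 6·104/(7·48) = 1 − 624/336 = -0.857

-0.857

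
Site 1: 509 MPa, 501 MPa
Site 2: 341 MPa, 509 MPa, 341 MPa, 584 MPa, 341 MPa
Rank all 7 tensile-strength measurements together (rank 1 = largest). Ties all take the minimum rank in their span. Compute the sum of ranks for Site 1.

6

Sorted (descending): 584, 509, 509, 501, 341, 341, 341
The 2 values of 509 occupy positions 2–3 → each gets rank 2.
The 3 values of 341 occupy positions 5–7 → each gets rank 5.
Site 1 values → pooled ranks: 509→2, 501→4
Rank sum = 2 + 4 = 6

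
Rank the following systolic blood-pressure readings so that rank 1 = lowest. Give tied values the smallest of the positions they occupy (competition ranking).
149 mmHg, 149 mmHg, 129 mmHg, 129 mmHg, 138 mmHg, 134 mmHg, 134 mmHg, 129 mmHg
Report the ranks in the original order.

Sorted (ascending): 129, 129, 129, 134, 134, 138, 149, 149
The 3 values of 129 occupy positions 1–3 → each gets rank 1.
The 2 values of 134 occupy positions 4–5 → each gets rank 4.
The 2 values of 149 occupy positions 7–8 → each gets rank 7.

7, 7, 1, 1, 6, 4, 4, 1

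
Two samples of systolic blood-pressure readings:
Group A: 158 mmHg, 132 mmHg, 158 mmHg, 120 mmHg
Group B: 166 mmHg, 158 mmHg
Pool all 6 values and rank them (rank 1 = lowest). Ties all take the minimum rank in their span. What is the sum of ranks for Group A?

Sorted (ascending): 120, 132, 158, 158, 158, 166
The 3 values of 158 occupy positions 3–5 → each gets rank 3.
Group A values → pooled ranks: 158→3, 132→2, 158→3, 120→1
Rank sum = 3 + 2 + 3 + 1 = 9

9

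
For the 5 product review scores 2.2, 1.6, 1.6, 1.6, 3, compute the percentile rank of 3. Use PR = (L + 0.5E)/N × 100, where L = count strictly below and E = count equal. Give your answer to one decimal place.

N = 5.
Strictly below 3: 4. Equal to 3: 1.
PR = (4 + 0.5·1)/5 × 100 = 90.0

90.0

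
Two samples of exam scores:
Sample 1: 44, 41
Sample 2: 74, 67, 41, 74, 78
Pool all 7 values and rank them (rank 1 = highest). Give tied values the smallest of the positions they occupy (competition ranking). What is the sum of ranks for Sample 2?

15

Sorted (descending): 78, 74, 74, 67, 44, 41, 41
The 2 values of 74 occupy positions 2–3 → each gets rank 2.
The 2 values of 41 occupy positions 6–7 → each gets rank 6.
Sample 2 values → pooled ranks: 74→2, 67→4, 41→6, 74→2, 78→1
Rank sum = 2 + 4 + 6 + 2 + 1 = 15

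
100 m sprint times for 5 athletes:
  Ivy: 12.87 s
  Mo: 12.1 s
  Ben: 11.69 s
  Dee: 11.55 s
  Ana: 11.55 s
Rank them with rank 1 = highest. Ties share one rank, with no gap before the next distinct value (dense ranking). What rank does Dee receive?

Sorted (descending): 12.87, 12.1, 11.69, 11.55, 11.55
The 2 values of 11.55 share dense rank 4.
Remaining distinct values take the next consecutive integers.
Dee has value 11.55 s → rank 4.

4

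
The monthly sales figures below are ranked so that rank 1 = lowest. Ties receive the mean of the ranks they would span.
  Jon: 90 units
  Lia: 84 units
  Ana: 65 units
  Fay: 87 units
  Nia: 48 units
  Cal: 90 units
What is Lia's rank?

3

Sorted (ascending): 48, 65, 84, 87, 90, 90
The 2 values of 90 occupy positions 5–6 → average rank (5+6)/2 = 5.5.
Lia has value 84 units → rank 3.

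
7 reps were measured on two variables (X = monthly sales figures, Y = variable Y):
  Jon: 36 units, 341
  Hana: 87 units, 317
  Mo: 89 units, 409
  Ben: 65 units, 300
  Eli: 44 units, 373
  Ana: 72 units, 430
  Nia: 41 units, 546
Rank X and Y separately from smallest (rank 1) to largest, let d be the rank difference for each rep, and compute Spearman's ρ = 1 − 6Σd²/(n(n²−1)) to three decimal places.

Ranks of variable 1: 1, 6, 7, 4, 3, 5, 2
Ranks of variable 2: 3, 2, 5, 1, 4, 6, 7
d = r₁ − r₂: -2, 4, 2, 3, -1, -1, -5
d²: 4, 16, 4, 9, 1, 1, 25; Σd² = 60
ρ = 1 − 6·60/(7·48) = 1 − 360/336 = -0.071

-0.071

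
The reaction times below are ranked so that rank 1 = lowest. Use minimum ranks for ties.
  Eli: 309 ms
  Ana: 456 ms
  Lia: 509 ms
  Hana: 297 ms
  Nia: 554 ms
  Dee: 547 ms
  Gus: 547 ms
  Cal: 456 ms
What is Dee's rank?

6

Sorted (ascending): 297, 309, 456, 456, 509, 547, 547, 554
The 2 values of 456 occupy positions 3–4 → each gets rank 3.
The 2 values of 547 occupy positions 6–7 → each gets rank 6.
Dee has value 547 ms → rank 6.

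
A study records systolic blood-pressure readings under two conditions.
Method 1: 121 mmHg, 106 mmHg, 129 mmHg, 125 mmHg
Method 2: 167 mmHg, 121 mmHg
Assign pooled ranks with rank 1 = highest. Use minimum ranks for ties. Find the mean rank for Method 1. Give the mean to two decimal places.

Sorted (descending): 167, 129, 125, 121, 121, 106
The 2 values of 121 occupy positions 4–5 → each gets rank 4.
Method 1 values → pooled ranks: 121→4, 106→6, 129→2, 125→3
Mean rank = (4 + 6 + 2 + 3) / 4 = 3.75

3.75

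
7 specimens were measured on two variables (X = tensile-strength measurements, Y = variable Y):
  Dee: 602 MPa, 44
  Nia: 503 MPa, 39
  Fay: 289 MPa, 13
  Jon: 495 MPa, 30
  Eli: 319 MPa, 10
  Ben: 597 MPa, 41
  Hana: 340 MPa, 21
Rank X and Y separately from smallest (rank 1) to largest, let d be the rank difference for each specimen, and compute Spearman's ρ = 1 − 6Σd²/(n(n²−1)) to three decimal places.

0.964

Ranks of variable 1: 7, 5, 1, 4, 2, 6, 3
Ranks of variable 2: 7, 5, 2, 4, 1, 6, 3
d = r₁ − r₂: 0, 0, -1, 0, 1, 0, 0
d²: 0, 0, 1, 0, 1, 0, 0; Σd² = 2
ρ = 1 − 6·2/(7·48) = 1 − 12/336 = 0.964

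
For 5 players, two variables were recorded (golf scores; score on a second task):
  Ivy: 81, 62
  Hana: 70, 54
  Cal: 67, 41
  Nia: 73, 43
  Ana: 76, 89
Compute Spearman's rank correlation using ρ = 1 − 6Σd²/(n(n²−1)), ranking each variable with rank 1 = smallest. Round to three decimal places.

Ranks of variable 1: 5, 2, 1, 3, 4
Ranks of variable 2: 4, 3, 1, 2, 5
d = r₁ − r₂: 1, -1, 0, 1, -1
d²: 1, 1, 0, 1, 1; Σd² = 4
ρ = 1 − 6·4/(5·24) = 1 − 24/120 = 0.800

0.800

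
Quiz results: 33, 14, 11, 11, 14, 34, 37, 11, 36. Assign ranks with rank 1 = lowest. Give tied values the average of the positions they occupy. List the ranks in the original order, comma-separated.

6, 4.5, 2, 2, 4.5, 7, 9, 2, 8

Sorted (ascending): 11, 11, 11, 14, 14, 33, 34, 36, 37
The 3 values of 11 occupy positions 1–3 → average rank 2.
The 2 values of 14 occupy positions 4–5 → average rank (4+5)/2 = 4.5.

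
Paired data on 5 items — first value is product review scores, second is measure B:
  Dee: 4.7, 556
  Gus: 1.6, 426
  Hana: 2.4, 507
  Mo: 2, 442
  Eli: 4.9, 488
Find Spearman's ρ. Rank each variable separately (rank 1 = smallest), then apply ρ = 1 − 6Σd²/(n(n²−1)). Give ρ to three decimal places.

0.700

Ranks of variable 1: 4, 1, 3, 2, 5
Ranks of variable 2: 5, 1, 4, 2, 3
d = r₁ − r₂: -1, 0, -1, 0, 2
d²: 1, 0, 1, 0, 4; Σd² = 6
ρ = 1 − 6·6/(5·24) = 1 − 36/120 = 0.700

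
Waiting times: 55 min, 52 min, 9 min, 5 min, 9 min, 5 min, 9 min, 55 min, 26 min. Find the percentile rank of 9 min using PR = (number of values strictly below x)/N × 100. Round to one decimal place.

22.2

N = 9.
Strictly below 9: 2. Equal to 9: 3.
PR = 2/9 × 100 = 22.2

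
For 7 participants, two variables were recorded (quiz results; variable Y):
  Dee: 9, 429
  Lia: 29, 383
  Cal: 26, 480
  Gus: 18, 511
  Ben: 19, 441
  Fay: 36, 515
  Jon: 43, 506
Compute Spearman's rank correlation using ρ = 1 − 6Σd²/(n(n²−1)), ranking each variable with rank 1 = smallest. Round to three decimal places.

Ranks of variable 1: 1, 5, 4, 2, 3, 6, 7
Ranks of variable 2: 2, 1, 4, 6, 3, 7, 5
d = r₁ − r₂: -1, 4, 0, -4, 0, -1, 2
d²: 1, 16, 0, 16, 0, 1, 4; Σd² = 38
ρ = 1 − 6·38/(7·48) = 1 − 228/336 = 0.321

0.321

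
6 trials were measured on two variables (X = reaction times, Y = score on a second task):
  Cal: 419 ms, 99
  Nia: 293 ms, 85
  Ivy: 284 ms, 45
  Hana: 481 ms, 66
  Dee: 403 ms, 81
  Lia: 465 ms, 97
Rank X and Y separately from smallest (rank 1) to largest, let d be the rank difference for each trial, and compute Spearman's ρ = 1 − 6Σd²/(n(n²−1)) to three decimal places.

Ranks of variable 1: 4, 2, 1, 6, 3, 5
Ranks of variable 2: 6, 4, 1, 2, 3, 5
d = r₁ − r₂: -2, -2, 0, 4, 0, 0
d²: 4, 4, 0, 16, 0, 0; Σd² = 24
ρ = 1 − 6·24/(6·35) = 1 − 144/210 = 0.314

0.314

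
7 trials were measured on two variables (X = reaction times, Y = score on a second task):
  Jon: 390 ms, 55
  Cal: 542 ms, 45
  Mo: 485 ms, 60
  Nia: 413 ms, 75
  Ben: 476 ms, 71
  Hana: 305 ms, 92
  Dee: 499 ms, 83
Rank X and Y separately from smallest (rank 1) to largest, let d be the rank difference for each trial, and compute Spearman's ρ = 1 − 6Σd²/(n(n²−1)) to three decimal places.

-0.429

Ranks of variable 1: 2, 7, 5, 3, 4, 1, 6
Ranks of variable 2: 2, 1, 3, 5, 4, 7, 6
d = r₁ − r₂: 0, 6, 2, -2, 0, -6, 0
d²: 0, 36, 4, 4, 0, 36, 0; Σd² = 80
ρ = 1 − 6·80/(7·48) = 1 − 480/336 = -0.429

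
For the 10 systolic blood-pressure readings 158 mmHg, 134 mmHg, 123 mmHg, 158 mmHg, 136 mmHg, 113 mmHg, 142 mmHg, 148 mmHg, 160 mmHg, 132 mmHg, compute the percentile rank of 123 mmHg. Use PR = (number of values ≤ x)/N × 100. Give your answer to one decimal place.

N = 10.
Strictly below 123: 1. Equal to 123: 1.
PR = 2/10 × 100 = 20.0

20.0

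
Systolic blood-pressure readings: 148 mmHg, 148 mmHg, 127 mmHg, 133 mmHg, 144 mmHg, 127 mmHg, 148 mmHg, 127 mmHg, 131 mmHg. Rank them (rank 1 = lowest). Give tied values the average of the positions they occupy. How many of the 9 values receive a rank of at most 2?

3

Sorted (ascending): 127, 127, 127, 131, 133, 144, 148, 148, 148
The 3 values of 127 occupy positions 1–3 → average rank 2.
The 3 values of 148 occupy positions 7–9 → average rank 8.
Ranks ≤ 2: {2, 2, 2} → 3 values.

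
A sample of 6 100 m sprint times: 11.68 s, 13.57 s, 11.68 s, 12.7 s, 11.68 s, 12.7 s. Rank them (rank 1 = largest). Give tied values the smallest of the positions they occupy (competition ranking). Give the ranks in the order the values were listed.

4, 1, 4, 2, 4, 2

Sorted (descending): 13.57, 12.7, 12.7, 11.68, 11.68, 11.68
The 2 values of 12.7 occupy positions 2–3 → each gets rank 2.
The 3 values of 11.68 occupy positions 4–6 → each gets rank 4.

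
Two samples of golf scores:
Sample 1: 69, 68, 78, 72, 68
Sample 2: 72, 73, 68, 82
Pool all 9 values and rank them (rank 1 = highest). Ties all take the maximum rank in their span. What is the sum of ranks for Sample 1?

Sorted (descending): 82, 78, 73, 72, 72, 69, 68, 68, 68
The 2 values of 72 occupy positions 4–5 → each gets rank 5.
The 3 values of 68 occupy positions 7–9 → each gets rank 9.
Sample 1 values → pooled ranks: 69→6, 68→9, 78→2, 72→5, 68→9
Rank sum = 6 + 9 + 2 + 5 + 9 = 31

31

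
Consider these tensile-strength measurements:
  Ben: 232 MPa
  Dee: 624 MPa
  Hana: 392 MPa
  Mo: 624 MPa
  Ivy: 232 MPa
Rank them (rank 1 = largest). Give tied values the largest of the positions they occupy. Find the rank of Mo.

Sorted (descending): 624, 624, 392, 232, 232
The 2 values of 624 occupy positions 1–2 → each gets rank 2.
The 2 values of 232 occupy positions 4–5 → each gets rank 5.
Mo has value 624 MPa → rank 2.

2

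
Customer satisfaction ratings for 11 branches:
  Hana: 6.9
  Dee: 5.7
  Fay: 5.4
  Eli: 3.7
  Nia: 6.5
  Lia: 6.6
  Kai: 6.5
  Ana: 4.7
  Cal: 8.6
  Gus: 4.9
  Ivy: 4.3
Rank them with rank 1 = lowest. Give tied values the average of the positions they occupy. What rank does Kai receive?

Sorted (ascending): 3.7, 4.3, 4.7, 4.9, 5.4, 5.7, 6.5, 6.5, 6.6, 6.9, 8.6
The 2 values of 6.5 occupy positions 7–8 → average rank (7+8)/2 = 7.5.
Kai has value 6.5 → rank 7.5.

7.5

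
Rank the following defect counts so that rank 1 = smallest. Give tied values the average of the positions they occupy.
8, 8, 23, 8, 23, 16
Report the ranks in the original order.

Sorted (ascending): 8, 8, 8, 16, 23, 23
The 3 values of 8 occupy positions 1–3 → average rank 2.
The 2 values of 23 occupy positions 5–6 → average rank (5+6)/2 = 5.5.

2, 2, 5.5, 2, 5.5, 4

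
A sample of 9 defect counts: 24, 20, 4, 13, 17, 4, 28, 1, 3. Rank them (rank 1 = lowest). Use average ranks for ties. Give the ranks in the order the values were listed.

8, 7, 3.5, 5, 6, 3.5, 9, 1, 2

Sorted (ascending): 1, 3, 4, 4, 13, 17, 20, 24, 28
The 2 values of 4 occupy positions 3–4 → average rank (3+4)/2 = 3.5.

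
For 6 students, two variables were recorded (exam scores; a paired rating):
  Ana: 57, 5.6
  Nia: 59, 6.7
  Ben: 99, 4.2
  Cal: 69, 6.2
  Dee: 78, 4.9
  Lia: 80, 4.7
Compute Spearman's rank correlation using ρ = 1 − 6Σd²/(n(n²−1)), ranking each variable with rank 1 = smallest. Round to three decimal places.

Ranks of variable 1: 1, 2, 6, 3, 4, 5
Ranks of variable 2: 4, 6, 1, 5, 3, 2
d = r₁ − r₂: -3, -4, 5, -2, 1, 3
d²: 9, 16, 25, 4, 1, 9; Σd² = 64
ρ = 1 − 6·64/(6·35) = 1 − 384/210 = -0.829

-0.829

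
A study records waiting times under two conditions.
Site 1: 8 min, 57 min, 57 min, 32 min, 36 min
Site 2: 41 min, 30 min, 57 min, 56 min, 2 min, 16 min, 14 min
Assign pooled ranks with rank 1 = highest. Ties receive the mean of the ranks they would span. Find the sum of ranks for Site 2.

50

Sorted (descending): 57, 57, 57, 56, 41, 36, 32, 30, 16, 14, 8, 2
The 3 values of 57 occupy positions 1–3 → average rank 2.
Site 2 values → pooled ranks: 41→5, 30→8, 57→2, 56→4, 2→12, 16→9, 14→10
Rank sum = 5 + 8 + 2 + 4 + 12 + 9 + 10 = 50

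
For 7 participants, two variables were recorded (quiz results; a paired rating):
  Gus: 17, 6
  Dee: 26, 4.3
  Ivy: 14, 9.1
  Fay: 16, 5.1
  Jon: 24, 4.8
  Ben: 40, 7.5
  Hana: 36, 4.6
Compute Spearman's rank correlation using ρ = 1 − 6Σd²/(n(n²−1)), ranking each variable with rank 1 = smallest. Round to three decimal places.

-0.393

Ranks of variable 1: 3, 5, 1, 2, 4, 7, 6
Ranks of variable 2: 5, 1, 7, 4, 3, 6, 2
d = r₁ − r₂: -2, 4, -6, -2, 1, 1, 4
d²: 4, 16, 36, 4, 1, 1, 16; Σd² = 78
ρ = 1 − 6·78/(7·48) = 1 − 468/336 = -0.393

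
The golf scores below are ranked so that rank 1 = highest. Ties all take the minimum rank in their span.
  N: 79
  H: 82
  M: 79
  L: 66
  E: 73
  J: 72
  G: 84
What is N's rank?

3

Sorted (descending): 84, 82, 79, 79, 73, 72, 66
The 2 values of 79 occupy positions 3–4 → each gets rank 3.
N has value 79 → rank 3.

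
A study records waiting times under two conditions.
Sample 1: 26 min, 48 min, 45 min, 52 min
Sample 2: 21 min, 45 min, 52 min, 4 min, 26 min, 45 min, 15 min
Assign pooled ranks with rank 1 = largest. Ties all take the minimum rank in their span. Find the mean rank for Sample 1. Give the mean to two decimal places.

Sorted (descending): 52, 52, 48, 45, 45, 45, 26, 26, 21, 15, 4
The 2 values of 52 occupy positions 1–2 → each gets rank 1.
The 3 values of 45 occupy positions 4–6 → each gets rank 4.
The 2 values of 26 occupy positions 7–8 → each gets rank 7.
Sample 1 values → pooled ranks: 26→7, 48→3, 45→4, 52→1
Mean rank = (7 + 3 + 4 + 1) / 4 = 3.75

3.75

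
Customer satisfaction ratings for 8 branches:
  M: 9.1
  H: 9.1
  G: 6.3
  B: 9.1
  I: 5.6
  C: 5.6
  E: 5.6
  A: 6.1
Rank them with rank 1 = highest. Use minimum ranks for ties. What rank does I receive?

6

Sorted (descending): 9.1, 9.1, 9.1, 6.3, 6.1, 5.6, 5.6, 5.6
The 3 values of 9.1 occupy positions 1–3 → each gets rank 1.
The 3 values of 5.6 occupy positions 6–8 → each gets rank 6.
I has value 5.6 → rank 6.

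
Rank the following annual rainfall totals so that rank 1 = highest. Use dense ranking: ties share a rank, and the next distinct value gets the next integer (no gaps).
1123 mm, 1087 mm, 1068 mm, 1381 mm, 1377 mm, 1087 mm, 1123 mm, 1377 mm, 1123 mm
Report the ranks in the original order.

3, 4, 5, 1, 2, 4, 3, 2, 3

Sorted (descending): 1381, 1377, 1377, 1123, 1123, 1123, 1087, 1087, 1068
The 2 values of 1377 share dense rank 2.
The 3 values of 1123 share dense rank 3.
The 2 values of 1087 share dense rank 4.
Remaining distinct values take the next consecutive integers.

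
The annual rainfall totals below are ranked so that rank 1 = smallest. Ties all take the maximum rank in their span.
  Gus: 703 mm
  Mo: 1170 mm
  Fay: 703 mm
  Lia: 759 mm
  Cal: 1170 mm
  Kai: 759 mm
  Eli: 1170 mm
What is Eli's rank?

Sorted (ascending): 703, 703, 759, 759, 1170, 1170, 1170
The 2 values of 703 occupy positions 1–2 → each gets rank 2.
The 2 values of 759 occupy positions 3–4 → each gets rank 4.
The 3 values of 1170 occupy positions 5–7 → each gets rank 7.
Eli has value 1170 mm → rank 7.

7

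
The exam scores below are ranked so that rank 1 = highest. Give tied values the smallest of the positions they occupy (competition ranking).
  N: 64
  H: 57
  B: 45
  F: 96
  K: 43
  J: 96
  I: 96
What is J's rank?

1

Sorted (descending): 96, 96, 96, 64, 57, 45, 43
The 3 values of 96 occupy positions 1–3 → each gets rank 1.
J has value 96 → rank 1.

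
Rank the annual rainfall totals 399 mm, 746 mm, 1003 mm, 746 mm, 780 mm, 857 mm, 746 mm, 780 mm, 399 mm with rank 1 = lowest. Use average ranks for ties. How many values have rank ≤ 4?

5

Sorted (ascending): 399, 399, 746, 746, 746, 780, 780, 857, 1003
The 2 values of 399 occupy positions 1–2 → average rank (1+2)/2 = 1.5.
The 3 values of 746 occupy positions 3–5 → average rank 4.
The 2 values of 780 occupy positions 6–7 → average rank (6+7)/2 = 6.5.
Ranks ≤ 4: {1.5, 1.5, 4, 4, 4} → 5 values.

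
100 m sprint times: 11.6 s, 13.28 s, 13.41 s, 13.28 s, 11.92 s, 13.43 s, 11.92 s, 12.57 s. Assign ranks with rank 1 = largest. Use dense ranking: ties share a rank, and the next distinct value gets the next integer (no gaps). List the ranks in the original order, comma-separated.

Sorted (descending): 13.43, 13.41, 13.28, 13.28, 12.57, 11.92, 11.92, 11.6
The 2 values of 13.28 share dense rank 3.
The 2 values of 11.92 share dense rank 5.
Remaining distinct values take the next consecutive integers.

6, 3, 2, 3, 5, 1, 5, 4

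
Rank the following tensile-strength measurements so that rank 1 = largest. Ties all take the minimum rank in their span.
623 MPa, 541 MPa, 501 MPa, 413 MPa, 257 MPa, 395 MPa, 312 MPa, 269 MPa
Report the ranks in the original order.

Sorted (descending): 623, 541, 501, 413, 395, 312, 269, 257
No ties — each value takes its position as its rank.

1, 2, 3, 4, 8, 5, 6, 7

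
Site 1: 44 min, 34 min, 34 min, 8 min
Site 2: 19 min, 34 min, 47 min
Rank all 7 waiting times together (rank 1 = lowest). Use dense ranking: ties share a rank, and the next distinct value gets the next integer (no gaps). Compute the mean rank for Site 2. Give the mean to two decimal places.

Sorted (ascending): 8, 19, 34, 34, 34, 44, 47
The 3 values of 34 share dense rank 3.
Remaining distinct values take the next consecutive integers.
Site 2 values → pooled ranks: 19→2, 34→3, 47→5
Mean rank = (2 + 3 + 5) / 3 = 3.33

3.33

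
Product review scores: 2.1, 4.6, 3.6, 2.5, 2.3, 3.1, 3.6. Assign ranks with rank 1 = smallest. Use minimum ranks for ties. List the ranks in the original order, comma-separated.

1, 7, 5, 3, 2, 4, 5

Sorted (ascending): 2.1, 2.3, 2.5, 3.1, 3.6, 3.6, 4.6
The 2 values of 3.6 occupy positions 5–6 → each gets rank 5.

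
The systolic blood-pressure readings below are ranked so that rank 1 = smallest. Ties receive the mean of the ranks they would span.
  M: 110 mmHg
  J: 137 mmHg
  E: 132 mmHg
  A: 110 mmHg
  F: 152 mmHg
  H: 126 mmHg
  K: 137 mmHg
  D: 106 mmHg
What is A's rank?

Sorted (ascending): 106, 110, 110, 126, 132, 137, 137, 152
The 2 values of 110 occupy positions 2–3 → average rank (2+3)/2 = 2.5.
The 2 values of 137 occupy positions 6–7 → average rank (6+7)/2 = 6.5.
A has value 110 mmHg → rank 2.5.

2.5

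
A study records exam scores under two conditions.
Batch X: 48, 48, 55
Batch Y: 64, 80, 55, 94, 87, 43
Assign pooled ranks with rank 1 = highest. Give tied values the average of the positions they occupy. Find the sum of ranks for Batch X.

Sorted (descending): 94, 87, 80, 64, 55, 55, 48, 48, 43
The 2 values of 55 occupy positions 5–6 → average rank (5+6)/2 = 5.5.
The 2 values of 48 occupy positions 7–8 → average rank (7+8)/2 = 7.5.
Batch X values → pooled ranks: 48→7.5, 48→7.5, 55→5.5
Rank sum = 7.5 + 7.5 + 5.5 = 20.5

20.5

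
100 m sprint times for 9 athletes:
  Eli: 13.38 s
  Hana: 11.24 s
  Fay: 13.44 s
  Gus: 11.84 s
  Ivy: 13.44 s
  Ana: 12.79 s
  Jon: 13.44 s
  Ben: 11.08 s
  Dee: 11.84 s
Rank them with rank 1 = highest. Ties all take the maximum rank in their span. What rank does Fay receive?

3

Sorted (descending): 13.44, 13.44, 13.44, 13.38, 12.79, 11.84, 11.84, 11.24, 11.08
The 3 values of 13.44 occupy positions 1–3 → each gets rank 3.
The 2 values of 11.84 occupy positions 6–7 → each gets rank 7.
Fay has value 13.44 s → rank 3.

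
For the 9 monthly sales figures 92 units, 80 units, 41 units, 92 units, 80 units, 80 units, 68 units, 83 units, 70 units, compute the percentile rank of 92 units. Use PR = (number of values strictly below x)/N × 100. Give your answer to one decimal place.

N = 9.
Strictly below 92: 7. Equal to 92: 2.
PR = 7/9 × 100 = 77.8

77.8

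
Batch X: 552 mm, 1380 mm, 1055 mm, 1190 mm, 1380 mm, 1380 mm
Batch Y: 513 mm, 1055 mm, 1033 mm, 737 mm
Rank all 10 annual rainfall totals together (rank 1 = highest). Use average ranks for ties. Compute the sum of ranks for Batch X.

24.5

Sorted (descending): 1380, 1380, 1380, 1190, 1055, 1055, 1033, 737, 552, 513
The 3 values of 1380 occupy positions 1–3 → average rank 2.
The 2 values of 1055 occupy positions 5–6 → average rank (5+6)/2 = 5.5.
Batch X values → pooled ranks: 552→9, 1380→2, 1055→5.5, 1190→4, 1380→2, 1380→2
Rank sum = 9 + 2 + 5.5 + 4 + 2 + 2 = 24.5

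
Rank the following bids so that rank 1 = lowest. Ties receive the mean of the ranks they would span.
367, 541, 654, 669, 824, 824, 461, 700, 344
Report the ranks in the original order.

2, 4, 5, 6, 8.5, 8.5, 3, 7, 1

Sorted (ascending): 344, 367, 461, 541, 654, 669, 700, 824, 824
The 2 values of 824 occupy positions 8–9 → average rank (8+9)/2 = 8.5.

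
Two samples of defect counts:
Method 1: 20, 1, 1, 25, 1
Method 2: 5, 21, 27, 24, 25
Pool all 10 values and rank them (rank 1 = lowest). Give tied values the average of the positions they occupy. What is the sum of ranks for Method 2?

35.5

Sorted (ascending): 1, 1, 1, 5, 20, 21, 24, 25, 25, 27
The 3 values of 1 occupy positions 1–3 → average rank 2.
The 2 values of 25 occupy positions 8–9 → average rank (8+9)/2 = 8.5.
Method 2 values → pooled ranks: 5→4, 21→6, 27→10, 24→7, 25→8.5
Rank sum = 4 + 6 + 10 + 7 + 8.5 = 35.5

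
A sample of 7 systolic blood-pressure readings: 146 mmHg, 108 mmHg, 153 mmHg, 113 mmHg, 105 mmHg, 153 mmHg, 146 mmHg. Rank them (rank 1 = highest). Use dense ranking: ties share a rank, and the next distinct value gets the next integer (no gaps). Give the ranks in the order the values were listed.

Sorted (descending): 153, 153, 146, 146, 113, 108, 105
The 2 values of 153 share dense rank 1.
The 2 values of 146 share dense rank 2.
Remaining distinct values take the next consecutive integers.

2, 4, 1, 3, 5, 1, 2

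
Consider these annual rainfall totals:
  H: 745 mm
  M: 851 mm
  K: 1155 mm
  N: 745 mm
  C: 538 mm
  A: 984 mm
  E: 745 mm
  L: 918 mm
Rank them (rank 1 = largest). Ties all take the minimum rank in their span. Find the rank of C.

8

Sorted (descending): 1155, 984, 918, 851, 745, 745, 745, 538
The 3 values of 745 occupy positions 5–7 → each gets rank 5.
C has value 538 mm → rank 8.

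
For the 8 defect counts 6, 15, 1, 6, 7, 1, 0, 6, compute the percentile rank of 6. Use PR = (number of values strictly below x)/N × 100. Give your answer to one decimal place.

N = 8.
Strictly below 6: 3. Equal to 6: 3.
PR = 3/8 × 100 = 37.5

37.5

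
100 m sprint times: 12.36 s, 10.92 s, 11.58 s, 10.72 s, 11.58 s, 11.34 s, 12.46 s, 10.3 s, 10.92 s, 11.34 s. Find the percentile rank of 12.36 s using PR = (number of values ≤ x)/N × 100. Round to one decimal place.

N = 10.
Strictly below 12.36: 8. Equal to 12.36: 1.
PR = 9/10 × 100 = 90.0

90.0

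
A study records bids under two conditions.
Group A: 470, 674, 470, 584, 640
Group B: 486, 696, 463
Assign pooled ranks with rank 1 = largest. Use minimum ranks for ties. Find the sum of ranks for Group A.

21

Sorted (descending): 696, 674, 640, 584, 486, 470, 470, 463
The 2 values of 470 occupy positions 6–7 → each gets rank 6.
Group A values → pooled ranks: 470→6, 674→2, 470→6, 584→4, 640→3
Rank sum = 6 + 2 + 6 + 4 + 3 = 21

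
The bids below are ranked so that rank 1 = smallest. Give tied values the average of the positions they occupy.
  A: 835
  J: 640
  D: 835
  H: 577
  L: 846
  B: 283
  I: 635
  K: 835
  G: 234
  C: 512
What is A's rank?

8

Sorted (ascending): 234, 283, 512, 577, 635, 640, 835, 835, 835, 846
The 3 values of 835 occupy positions 7–9 → average rank 8.
A has value 835 → rank 8.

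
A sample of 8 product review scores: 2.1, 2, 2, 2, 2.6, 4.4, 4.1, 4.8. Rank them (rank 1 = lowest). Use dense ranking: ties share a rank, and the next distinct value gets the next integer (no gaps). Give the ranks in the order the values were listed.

2, 1, 1, 1, 3, 5, 4, 6

Sorted (ascending): 2, 2, 2, 2.1, 2.6, 4.1, 4.4, 4.8
The 3 values of 2 share dense rank 1.
Remaining distinct values take the next consecutive integers.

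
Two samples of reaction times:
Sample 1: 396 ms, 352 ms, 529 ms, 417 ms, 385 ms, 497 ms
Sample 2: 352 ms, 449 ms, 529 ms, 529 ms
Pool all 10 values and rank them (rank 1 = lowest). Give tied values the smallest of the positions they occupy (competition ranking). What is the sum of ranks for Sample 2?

Sorted (ascending): 352, 352, 385, 396, 417, 449, 497, 529, 529, 529
The 2 values of 352 occupy positions 1–2 → each gets rank 1.
The 3 values of 529 occupy positions 8–10 → each gets rank 8.
Sample 2 values → pooled ranks: 352→1, 449→6, 529→8, 529→8
Rank sum = 1 + 6 + 8 + 8 = 23

23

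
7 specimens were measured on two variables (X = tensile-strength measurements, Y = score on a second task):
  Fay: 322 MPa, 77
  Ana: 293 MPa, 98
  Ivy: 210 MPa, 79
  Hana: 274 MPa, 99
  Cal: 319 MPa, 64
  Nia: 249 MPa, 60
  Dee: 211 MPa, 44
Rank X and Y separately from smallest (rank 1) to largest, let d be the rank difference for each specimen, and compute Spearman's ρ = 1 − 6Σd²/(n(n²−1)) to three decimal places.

Ranks of variable 1: 7, 5, 1, 4, 6, 3, 2
Ranks of variable 2: 4, 6, 5, 7, 3, 2, 1
d = r₁ − r₂: 3, -1, -4, -3, 3, 1, 1
d²: 9, 1, 16, 9, 9, 1, 1; Σd² = 46
ρ = 1 − 6·46/(7·48) = 1 − 276/336 = 0.179

0.179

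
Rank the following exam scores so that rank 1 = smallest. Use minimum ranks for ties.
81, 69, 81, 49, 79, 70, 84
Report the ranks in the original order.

Sorted (ascending): 49, 69, 70, 79, 81, 81, 84
The 2 values of 81 occupy positions 5–6 → each gets rank 5.

5, 2, 5, 1, 4, 3, 7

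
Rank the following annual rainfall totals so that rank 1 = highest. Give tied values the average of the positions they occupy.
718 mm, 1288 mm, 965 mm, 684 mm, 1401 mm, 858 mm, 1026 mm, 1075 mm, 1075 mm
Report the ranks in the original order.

Sorted (descending): 1401, 1288, 1075, 1075, 1026, 965, 858, 718, 684
The 2 values of 1075 occupy positions 3–4 → average rank (3+4)/2 = 3.5.

8, 2, 6, 9, 1, 7, 5, 3.5, 3.5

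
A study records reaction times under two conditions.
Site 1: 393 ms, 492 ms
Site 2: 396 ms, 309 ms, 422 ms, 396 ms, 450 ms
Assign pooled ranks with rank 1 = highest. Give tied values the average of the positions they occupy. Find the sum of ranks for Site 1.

7

Sorted (descending): 492, 450, 422, 396, 396, 393, 309
The 2 values of 396 occupy positions 4–5 → average rank (4+5)/2 = 4.5.
Site 1 values → pooled ranks: 393→6, 492→1
Rank sum = 6 + 1 = 7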